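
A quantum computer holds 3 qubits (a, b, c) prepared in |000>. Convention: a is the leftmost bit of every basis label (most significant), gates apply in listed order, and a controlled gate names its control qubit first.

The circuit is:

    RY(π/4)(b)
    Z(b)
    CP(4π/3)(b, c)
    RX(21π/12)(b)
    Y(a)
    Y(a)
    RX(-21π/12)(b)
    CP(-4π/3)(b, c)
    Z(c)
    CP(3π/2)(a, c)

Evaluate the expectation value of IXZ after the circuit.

The expectation value of IXZ is -sqrt(2)/2. Key observation: steps 3-8 multiply out to the identity, so the circuit reduces to the remaining gates.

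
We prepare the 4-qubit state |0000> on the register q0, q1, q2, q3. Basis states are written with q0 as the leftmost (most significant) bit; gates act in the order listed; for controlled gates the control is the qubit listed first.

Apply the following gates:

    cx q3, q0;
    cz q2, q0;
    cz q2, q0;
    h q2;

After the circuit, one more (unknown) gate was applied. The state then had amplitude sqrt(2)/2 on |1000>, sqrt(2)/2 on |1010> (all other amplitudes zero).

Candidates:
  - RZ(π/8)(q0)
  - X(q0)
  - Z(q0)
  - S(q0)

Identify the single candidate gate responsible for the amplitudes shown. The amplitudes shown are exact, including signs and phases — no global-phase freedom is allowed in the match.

The applied gate was X(q0). Key observation: steps 2-3 multiply out to the identity, so the circuit reduces to the remaining gates.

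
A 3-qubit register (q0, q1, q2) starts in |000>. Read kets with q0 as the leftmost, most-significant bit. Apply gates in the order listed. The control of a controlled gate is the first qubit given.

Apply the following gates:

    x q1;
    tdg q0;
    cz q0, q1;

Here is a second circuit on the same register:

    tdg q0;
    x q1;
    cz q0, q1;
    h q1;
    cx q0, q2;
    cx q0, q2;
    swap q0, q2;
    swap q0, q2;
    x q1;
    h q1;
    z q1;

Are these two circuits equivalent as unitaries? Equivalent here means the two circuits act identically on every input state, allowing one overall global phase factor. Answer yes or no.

Yes, they are equivalent — the unitaries differ by at most a global phase.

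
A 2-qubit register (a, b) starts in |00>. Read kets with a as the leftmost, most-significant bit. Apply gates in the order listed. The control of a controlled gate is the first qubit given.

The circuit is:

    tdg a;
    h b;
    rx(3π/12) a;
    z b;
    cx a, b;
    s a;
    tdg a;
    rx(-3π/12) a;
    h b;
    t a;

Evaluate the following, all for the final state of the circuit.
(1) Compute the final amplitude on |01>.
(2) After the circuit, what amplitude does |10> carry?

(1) The amplitude on |01> is sqrt(2)/4 + 1/2 - exp(I*pi/4)/2 + sqrt(2)*exp(I*pi/4)/4.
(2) The final state's coefficient on |10> equals 0.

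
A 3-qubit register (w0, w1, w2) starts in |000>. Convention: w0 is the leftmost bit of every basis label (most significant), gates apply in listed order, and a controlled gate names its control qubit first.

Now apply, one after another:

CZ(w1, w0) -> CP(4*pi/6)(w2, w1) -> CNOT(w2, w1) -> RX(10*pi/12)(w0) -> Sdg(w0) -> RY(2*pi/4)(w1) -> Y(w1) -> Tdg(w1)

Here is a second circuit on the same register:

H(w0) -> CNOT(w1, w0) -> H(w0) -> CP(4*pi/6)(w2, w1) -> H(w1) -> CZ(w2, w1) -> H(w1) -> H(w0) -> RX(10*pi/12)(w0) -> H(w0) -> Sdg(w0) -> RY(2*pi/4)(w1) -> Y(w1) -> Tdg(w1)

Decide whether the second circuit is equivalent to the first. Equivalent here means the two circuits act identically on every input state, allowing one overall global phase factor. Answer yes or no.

No — the two circuits implement different unitaries, even allowing a global phase.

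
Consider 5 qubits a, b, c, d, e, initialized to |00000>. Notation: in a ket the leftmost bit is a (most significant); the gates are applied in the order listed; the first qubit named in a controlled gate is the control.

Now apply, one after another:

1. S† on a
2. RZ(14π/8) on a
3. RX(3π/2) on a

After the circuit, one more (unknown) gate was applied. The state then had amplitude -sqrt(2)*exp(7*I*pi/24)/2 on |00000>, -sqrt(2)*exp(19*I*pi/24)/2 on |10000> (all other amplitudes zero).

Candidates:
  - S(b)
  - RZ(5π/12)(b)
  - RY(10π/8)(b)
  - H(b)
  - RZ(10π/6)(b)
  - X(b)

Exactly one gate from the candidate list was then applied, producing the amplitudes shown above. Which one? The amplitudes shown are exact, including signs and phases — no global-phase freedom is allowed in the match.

The unique candidate consistent with the amplitudes is RZ(10π/6)(b).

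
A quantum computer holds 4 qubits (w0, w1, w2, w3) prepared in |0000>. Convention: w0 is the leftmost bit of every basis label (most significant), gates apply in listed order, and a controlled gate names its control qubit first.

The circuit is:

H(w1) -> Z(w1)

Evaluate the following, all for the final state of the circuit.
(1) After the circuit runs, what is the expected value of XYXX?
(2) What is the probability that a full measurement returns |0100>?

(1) The observable XYXX averages to 0.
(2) Outcome |0100> occurs with probability 1/2.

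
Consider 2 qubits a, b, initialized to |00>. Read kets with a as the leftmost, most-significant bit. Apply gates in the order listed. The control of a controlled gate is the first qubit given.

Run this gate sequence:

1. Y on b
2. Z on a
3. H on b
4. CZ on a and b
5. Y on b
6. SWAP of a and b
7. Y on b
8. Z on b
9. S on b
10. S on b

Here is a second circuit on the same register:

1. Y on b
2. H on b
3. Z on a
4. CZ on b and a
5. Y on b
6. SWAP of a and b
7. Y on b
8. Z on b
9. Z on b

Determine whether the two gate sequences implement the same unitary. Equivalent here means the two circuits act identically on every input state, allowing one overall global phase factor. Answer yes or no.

Yes, they are equivalent — the unitaries differ by at most a global phase.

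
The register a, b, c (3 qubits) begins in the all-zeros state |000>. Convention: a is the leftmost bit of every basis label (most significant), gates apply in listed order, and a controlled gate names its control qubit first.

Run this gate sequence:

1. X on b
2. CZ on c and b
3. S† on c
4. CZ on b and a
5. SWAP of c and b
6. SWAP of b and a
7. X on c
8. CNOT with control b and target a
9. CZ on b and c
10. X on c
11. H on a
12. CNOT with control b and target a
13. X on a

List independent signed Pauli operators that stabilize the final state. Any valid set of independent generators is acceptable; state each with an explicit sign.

The final state is stabilized by the group generated by +XII, +IZI, -IIZ; other independent generating sets are equally valid.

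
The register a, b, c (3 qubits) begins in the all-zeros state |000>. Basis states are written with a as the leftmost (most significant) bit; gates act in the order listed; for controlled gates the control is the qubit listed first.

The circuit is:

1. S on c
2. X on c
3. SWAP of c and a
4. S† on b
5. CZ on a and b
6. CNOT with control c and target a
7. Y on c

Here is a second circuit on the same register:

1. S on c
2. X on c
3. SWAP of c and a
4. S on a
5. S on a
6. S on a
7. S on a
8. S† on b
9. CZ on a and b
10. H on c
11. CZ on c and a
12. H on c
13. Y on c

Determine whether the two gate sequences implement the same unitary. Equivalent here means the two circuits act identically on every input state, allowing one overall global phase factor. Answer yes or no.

No: there is an input state on which the two circuits produce genuinely different outputs (not merely differing by a phase).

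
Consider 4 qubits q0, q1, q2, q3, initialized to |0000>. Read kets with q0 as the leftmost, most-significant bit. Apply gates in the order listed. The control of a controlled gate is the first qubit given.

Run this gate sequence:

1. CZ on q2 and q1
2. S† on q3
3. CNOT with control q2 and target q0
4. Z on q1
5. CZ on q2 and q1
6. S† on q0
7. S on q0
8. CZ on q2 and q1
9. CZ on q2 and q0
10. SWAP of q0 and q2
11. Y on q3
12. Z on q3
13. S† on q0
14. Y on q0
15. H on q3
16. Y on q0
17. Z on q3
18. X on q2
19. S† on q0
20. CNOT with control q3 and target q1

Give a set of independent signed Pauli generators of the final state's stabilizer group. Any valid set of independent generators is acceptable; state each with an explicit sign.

One valid set of independent stabilizer generators is +IXIX, +ZIII, +IZIZ, -IIZI (any independent generating set of the same group is equally correct). Key observation: the block from step 5 through step 8 cancels to the identity and can be dropped.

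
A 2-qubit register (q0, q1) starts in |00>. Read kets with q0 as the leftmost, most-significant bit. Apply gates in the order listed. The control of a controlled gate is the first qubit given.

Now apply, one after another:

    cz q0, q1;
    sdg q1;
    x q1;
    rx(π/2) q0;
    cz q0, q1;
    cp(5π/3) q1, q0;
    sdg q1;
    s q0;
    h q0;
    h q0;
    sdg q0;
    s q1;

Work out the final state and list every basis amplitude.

The final amplitudes are 0 on |00>, sqrt(2)/2 on |01>, 0 on |10>, sqrt(2)*exp(I*pi/6)/2 on |11>.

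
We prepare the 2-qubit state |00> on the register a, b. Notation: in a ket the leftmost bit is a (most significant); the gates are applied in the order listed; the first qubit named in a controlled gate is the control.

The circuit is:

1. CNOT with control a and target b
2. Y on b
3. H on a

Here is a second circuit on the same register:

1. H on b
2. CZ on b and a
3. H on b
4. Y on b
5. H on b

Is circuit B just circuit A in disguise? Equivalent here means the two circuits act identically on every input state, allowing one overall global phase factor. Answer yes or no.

No, they are not equivalent — no single phase factor reconciles the two unitaries.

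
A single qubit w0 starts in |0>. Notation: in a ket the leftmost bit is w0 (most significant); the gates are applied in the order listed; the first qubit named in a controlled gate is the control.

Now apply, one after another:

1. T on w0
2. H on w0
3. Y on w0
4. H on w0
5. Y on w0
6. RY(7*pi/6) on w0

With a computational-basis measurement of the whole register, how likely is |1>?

Outcome |1> occurs with probability sqrt(3)/4 + 1/2.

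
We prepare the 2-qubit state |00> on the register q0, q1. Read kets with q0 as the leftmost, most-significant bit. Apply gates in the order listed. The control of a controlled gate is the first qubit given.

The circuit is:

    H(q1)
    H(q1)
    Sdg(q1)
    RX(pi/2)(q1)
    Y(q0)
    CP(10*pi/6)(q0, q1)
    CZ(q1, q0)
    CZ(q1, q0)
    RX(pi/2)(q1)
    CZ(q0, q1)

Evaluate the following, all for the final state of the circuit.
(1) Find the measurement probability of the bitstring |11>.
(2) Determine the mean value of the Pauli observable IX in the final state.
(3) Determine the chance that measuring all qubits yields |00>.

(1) Outcome |11> occurs with probability 3/4.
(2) The observable IX averages to sqrt(3)/2.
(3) A full measurement returns |00> with probability 0.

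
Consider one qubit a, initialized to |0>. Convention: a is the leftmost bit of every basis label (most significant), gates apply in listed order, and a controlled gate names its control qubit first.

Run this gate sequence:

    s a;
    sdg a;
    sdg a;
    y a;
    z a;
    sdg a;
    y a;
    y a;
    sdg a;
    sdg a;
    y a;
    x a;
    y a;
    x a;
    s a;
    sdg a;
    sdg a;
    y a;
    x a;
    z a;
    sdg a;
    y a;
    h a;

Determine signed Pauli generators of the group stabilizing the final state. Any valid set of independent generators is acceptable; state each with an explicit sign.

The stabilizer group can be generated by +X, among other valid generating sets.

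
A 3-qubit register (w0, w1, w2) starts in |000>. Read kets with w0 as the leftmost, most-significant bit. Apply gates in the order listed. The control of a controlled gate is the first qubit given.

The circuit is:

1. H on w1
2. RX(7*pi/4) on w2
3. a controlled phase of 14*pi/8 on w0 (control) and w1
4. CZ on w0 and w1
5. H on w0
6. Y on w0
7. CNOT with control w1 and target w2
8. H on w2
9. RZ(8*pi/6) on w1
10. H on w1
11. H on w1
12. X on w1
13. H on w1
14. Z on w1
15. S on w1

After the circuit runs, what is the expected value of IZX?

In the final state, IZX has expectation sqrt(6)/4. Key observation: the block from step 11 through step 14 cancels to the identity and can be dropped.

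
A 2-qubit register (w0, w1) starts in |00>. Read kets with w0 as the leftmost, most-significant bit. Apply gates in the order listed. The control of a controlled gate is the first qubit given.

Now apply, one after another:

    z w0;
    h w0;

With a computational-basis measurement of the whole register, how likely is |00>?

The probability of measuring |00> is 1/2.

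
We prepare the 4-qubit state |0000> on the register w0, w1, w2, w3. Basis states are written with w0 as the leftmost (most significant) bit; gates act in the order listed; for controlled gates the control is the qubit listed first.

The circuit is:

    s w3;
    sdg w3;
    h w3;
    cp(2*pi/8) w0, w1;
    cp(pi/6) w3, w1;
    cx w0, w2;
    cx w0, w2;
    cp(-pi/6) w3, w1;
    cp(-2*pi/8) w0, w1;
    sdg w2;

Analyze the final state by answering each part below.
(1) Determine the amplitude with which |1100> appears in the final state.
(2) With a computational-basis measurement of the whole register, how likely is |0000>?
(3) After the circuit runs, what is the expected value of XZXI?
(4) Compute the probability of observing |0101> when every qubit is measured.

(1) The final state's coefficient on |1100> equals 0. Key observation: the block from step 4 through step 9 cancels to the identity and can be dropped.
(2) A full measurement returns |0000> with probability 1/2.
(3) The expectation value of XZXI is 0.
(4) The probability of measuring |0101> is 0.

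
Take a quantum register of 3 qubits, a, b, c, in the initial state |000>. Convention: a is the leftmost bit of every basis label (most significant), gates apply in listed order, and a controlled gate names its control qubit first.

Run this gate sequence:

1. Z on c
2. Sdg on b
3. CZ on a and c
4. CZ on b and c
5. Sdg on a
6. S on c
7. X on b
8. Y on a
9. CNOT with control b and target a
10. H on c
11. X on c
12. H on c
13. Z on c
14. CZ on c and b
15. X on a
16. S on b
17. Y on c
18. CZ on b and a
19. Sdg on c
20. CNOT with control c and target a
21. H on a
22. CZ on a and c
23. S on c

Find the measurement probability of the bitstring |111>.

Outcome |111> occurs with probability 1/2. Key observation: the block from step 10 through step 13 cancels to the identity and can be dropped.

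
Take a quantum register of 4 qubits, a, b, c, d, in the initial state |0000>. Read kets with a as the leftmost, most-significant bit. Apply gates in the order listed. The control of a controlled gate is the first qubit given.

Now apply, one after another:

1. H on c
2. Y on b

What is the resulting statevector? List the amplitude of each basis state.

The final amplitudes are sqrt(2)*I/2 on |0100>, sqrt(2)*I/2 on |0110>, and 0 on every other basis state.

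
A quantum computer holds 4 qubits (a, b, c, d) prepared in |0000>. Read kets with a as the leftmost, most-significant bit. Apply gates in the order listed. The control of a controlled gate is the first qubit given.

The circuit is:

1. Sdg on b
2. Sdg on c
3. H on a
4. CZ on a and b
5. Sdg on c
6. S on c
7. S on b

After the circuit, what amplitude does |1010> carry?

The final state's coefficient on |1010> equals 0.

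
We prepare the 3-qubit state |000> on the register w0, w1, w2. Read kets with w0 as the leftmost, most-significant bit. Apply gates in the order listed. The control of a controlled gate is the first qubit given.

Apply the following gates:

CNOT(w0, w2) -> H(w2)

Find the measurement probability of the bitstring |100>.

A full measurement returns |100> with probability 0.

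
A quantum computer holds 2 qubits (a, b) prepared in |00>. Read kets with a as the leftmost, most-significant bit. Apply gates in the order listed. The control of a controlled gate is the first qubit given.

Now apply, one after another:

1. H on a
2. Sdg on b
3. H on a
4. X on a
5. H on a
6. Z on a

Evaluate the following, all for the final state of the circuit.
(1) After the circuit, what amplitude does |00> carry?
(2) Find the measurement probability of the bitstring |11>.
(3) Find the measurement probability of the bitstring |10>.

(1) |00> carries amplitude sqrt(2)/2 in the final state.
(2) A full measurement returns |11> with probability 0.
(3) A full measurement returns |10> with probability 1/2.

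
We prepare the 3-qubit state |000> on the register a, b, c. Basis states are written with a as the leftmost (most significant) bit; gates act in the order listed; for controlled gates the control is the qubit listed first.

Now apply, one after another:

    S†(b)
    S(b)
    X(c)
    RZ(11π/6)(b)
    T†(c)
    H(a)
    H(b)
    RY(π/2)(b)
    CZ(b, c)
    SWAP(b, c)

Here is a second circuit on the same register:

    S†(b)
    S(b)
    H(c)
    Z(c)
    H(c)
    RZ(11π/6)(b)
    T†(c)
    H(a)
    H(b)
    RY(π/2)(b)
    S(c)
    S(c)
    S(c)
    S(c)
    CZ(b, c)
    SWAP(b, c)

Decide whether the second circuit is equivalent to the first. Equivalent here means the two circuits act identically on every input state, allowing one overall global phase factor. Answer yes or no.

Yes, they are equivalent — the unitaries differ by at most a global phase.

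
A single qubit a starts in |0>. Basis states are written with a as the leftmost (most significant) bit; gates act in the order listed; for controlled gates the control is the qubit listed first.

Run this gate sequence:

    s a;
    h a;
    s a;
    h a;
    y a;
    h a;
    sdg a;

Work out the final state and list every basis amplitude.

The resulting statevector has amplitude -sqrt(2)/2 on |0>, -sqrt(2)/2 on |1>.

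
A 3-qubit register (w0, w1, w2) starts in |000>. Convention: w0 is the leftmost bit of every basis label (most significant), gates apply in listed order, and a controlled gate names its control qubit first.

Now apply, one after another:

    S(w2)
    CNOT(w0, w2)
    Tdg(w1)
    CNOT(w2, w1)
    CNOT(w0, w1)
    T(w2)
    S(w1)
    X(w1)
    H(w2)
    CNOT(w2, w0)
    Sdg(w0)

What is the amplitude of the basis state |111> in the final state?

The final state's coefficient on |111> equals -sqrt(2)*I/2.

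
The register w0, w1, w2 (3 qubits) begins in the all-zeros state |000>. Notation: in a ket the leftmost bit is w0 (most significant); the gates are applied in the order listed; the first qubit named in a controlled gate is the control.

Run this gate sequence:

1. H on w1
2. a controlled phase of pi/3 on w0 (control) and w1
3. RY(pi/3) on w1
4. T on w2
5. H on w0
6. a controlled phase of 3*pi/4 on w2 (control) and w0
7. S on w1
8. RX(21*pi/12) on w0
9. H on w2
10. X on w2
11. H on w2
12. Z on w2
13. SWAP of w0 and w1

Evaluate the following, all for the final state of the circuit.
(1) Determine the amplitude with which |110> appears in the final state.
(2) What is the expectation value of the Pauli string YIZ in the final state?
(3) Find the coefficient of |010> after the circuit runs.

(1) The final state's coefficient on |110> equals sqrt(2 - sqrt(2))/8 + sqrt(6 - 3*sqrt(2))/8 - I*sqrt(3*sqrt(2) + 6)/8 - I*sqrt(sqrt(2) + 2)/8. Key observation: gates 9-12 undo each other exactly, leaving only the rest of the circuit to track.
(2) The expectation value of YIZ is 1/2.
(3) The amplitude on |010> is -sqrt(3*sqrt(2) + 6)/8 + sqrt(sqrt(2) + 2)/8 - I*sqrt(6 - 3*sqrt(2))/8 + I*sqrt(2 - sqrt(2))/8.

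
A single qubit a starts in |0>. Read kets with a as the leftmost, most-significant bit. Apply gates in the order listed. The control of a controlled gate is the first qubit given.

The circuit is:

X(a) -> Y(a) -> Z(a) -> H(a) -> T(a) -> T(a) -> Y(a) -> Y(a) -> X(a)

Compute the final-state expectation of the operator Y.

The observable Y averages to -1.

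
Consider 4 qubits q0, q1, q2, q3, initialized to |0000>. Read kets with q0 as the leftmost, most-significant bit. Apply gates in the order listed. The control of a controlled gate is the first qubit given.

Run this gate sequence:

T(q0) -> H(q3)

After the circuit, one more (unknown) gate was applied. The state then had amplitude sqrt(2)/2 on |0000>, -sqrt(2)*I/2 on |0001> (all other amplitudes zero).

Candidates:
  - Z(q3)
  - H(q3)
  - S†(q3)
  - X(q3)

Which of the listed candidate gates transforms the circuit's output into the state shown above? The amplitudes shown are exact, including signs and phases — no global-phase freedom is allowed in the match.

The unique candidate consistent with the amplitudes is S†(q3).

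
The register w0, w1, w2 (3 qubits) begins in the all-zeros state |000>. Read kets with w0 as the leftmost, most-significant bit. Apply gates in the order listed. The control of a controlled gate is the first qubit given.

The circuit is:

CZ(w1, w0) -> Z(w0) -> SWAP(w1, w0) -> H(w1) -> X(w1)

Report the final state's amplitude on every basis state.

After the circuit, the state carries amplitude sqrt(2)/2 on |000>, sqrt(2)/2 on |010>, and 0 on every other basis state.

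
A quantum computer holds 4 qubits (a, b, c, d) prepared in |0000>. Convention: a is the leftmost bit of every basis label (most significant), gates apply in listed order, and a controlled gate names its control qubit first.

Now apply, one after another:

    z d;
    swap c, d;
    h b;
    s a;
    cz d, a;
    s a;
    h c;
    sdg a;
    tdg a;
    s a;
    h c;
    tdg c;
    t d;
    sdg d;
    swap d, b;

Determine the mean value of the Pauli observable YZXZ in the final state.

The observable YZXZ averages to 0.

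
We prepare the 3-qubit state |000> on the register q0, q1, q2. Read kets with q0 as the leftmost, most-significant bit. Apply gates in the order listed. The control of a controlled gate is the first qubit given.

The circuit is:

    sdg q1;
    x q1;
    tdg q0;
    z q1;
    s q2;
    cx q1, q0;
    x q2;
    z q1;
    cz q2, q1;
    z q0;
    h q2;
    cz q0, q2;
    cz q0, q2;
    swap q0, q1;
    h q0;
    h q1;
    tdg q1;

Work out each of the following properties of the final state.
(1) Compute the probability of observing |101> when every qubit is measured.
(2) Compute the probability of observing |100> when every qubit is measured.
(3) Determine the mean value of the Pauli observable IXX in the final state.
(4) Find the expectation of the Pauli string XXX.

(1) A full measurement returns |101> with probability 1/8. Key observation: steps 12-13 multiply out to the identity, so the circuit reduces to the remaining gates.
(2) Outcome |100> occurs with probability 1/8.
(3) In the final state, IXX has expectation sqrt(2)/2.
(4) The observable XXX averages to -sqrt(2)/2.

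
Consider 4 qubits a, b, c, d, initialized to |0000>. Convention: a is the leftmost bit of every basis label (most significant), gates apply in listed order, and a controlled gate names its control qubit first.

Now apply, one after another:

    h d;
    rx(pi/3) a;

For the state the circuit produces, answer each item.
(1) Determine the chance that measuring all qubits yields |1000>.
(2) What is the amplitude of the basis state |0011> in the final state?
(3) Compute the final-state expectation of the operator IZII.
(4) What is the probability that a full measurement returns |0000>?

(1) The probability of measuring |1000> is 1/8.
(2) The final state's coefficient on |0011> equals 0.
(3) The expectation value of IZII is 1.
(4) The probability of measuring |0000> is 3/8.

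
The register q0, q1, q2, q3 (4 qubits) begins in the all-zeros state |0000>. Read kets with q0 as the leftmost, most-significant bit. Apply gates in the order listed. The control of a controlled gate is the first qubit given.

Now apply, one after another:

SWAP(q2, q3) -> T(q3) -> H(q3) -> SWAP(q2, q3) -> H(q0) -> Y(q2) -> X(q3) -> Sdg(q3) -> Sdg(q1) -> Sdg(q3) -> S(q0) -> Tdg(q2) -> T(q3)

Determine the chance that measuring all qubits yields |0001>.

A full measurement returns |0001> with probability 1/4.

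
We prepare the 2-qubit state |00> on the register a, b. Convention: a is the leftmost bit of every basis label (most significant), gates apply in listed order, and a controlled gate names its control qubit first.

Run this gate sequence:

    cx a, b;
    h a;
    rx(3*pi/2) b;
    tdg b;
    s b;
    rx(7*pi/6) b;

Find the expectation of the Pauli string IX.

The expectation value of IX is -sqrt(2)/2.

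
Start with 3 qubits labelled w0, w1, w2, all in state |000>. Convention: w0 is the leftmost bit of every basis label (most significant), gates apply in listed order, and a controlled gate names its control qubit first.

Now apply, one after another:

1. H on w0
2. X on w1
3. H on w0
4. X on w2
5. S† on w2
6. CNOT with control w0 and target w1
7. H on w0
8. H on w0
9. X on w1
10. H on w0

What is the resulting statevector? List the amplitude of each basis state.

After the circuit, the state carries amplitude -sqrt(2)*I/2 on |001>, -sqrt(2)*I/2 on |101>, and 0 on every other basis state.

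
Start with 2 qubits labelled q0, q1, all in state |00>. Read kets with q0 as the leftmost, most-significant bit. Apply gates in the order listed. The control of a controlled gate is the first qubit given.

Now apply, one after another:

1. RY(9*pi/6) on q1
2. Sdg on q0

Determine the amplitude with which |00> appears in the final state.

|00> carries amplitude -sqrt(2)/2 in the final state.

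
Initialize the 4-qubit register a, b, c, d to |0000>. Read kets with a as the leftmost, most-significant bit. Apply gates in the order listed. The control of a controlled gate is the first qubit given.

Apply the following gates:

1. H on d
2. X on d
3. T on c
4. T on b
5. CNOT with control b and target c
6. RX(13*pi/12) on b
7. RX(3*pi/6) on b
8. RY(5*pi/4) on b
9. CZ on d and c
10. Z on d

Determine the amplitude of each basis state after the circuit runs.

The final amplitudes are (1 - I)*(-sqrt(3) + 1 + sqrt(6)*I)/8 on |0000>, (1 - I)*(-1 + sqrt(3) - sqrt(6)*I)/8 on |0001>, -(1 - I)*(1 + sqrt(3) + sqrt(2)*I)/8 on |0100>, (1 - I)*(1 + sqrt(3) + sqrt(2)*I)/8 on |0101>, and 0 on every other basis state.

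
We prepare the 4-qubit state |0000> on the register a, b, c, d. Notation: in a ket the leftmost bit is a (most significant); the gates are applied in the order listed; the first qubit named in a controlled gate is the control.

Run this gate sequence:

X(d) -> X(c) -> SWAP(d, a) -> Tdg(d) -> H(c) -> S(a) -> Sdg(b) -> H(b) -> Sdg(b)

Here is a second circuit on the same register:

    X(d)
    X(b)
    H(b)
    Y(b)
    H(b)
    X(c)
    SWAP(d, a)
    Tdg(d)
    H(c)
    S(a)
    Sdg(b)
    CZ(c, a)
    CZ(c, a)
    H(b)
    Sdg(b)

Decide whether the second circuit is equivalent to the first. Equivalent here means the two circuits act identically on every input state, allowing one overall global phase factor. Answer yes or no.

No — the two circuits implement different unitaries, even allowing a global phase.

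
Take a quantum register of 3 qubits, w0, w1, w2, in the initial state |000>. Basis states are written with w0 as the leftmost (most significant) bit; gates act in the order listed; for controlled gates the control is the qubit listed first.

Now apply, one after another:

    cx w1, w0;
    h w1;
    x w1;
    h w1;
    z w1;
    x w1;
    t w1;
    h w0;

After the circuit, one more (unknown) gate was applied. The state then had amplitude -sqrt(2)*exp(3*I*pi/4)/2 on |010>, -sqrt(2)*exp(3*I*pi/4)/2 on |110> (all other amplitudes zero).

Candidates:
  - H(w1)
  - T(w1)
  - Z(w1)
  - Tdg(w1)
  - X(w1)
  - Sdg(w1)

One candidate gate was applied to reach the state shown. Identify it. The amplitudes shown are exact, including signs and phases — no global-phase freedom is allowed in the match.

The unique candidate consistent with the amplitudes is Sdg(w1). Key observation: the block from step 2 through step 5 cancels to the identity and can be dropped.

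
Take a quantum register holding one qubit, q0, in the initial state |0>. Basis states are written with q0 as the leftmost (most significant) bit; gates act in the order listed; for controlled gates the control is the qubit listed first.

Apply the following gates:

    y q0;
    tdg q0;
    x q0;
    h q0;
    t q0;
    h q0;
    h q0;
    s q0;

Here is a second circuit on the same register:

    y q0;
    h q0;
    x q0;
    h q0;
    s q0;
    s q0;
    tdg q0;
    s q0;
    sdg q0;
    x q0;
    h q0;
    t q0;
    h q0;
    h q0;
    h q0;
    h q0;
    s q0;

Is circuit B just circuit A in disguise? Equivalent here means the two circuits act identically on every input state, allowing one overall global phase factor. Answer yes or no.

Yes — the two circuits implement the same unitary up to a global phase.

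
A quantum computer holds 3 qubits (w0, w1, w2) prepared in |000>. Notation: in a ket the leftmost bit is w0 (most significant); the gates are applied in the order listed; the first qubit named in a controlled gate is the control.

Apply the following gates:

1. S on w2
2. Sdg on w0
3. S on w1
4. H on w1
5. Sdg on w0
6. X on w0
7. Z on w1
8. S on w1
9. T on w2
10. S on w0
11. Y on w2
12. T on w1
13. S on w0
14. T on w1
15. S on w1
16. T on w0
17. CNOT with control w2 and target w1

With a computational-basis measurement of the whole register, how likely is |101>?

A full measurement returns |101> with probability 1/2.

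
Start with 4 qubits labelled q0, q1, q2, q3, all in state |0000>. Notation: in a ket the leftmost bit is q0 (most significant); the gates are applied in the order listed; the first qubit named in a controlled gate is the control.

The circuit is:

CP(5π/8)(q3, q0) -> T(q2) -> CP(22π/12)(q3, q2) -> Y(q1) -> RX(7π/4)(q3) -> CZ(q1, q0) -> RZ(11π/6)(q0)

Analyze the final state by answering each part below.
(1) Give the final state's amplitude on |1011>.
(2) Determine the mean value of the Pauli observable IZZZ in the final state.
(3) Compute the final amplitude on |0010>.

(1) |1011> carries amplitude 0 in the final state.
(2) The expectation value of IZZZ is -sqrt(2)/2.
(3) The final state's coefficient on |0010> equals 0.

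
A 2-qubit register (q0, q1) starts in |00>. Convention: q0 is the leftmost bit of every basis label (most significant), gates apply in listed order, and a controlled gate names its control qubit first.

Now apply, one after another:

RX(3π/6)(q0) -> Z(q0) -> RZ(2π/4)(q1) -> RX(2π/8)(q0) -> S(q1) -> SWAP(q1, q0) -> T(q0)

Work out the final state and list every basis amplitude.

The resulting statevector has amplitude sqrt(2)*(-sqrt(sqrt(2) + 2) - sqrt(2 - sqrt(2)))*exp(3*I*pi/4)/4 on |00>, sqrt(2)*(-sqrt(2 - sqrt(2)) + sqrt(sqrt(2) + 2))*exp(I*pi/4)/4 on |01>, 0 on |10>, 0 on |11>.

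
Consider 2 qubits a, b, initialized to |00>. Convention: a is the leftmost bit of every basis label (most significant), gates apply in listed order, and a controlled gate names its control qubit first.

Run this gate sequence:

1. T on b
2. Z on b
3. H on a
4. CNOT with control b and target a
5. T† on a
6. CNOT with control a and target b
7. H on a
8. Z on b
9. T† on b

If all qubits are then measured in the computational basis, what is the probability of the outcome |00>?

A full measurement returns |00> with probability 1/4.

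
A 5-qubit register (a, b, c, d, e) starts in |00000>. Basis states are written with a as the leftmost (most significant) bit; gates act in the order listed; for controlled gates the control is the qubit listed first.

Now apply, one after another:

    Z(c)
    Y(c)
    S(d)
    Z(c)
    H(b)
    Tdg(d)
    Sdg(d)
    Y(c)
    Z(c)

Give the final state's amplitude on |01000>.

|01000> carries amplitude -sqrt(2)/2 in the final state.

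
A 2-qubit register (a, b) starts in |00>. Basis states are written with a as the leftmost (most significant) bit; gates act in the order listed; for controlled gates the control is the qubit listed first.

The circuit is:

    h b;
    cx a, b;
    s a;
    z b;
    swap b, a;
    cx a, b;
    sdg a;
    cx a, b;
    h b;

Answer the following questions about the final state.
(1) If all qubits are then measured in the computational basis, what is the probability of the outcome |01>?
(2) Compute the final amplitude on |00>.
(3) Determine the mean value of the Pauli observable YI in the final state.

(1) The probability of measuring |01> is 1/4.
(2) The amplitude on |00> is 1/2.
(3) The expectation value of YI is 1.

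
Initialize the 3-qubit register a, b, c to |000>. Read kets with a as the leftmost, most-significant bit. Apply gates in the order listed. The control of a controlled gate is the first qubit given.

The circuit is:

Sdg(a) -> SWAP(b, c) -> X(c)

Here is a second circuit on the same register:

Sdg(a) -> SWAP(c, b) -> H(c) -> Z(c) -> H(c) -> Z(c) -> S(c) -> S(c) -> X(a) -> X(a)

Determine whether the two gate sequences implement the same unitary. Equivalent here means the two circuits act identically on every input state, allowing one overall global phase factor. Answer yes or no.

Yes — the two circuits implement the same unitary up to a global phase.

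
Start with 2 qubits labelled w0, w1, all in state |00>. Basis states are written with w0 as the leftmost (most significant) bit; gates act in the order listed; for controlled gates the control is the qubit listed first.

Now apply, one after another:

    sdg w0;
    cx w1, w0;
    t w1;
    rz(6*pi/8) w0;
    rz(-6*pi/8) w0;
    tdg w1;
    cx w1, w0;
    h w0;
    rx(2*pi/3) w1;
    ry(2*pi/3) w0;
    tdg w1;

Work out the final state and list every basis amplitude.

After the circuit, the state carries amplitude -sqrt(6)/8 + sqrt(2)/8 on |00>, (-sqrt(6) + 3*sqrt(2))*exp(I*pi/4)/8 on |01>, sqrt(2)/8 + sqrt(6)/8 on |10>, (-3*sqrt(2) - sqrt(6))*exp(I*pi/4)/8 on |11>. Key observation: gates 2-7 undo each other exactly, leaving only the rest of the circuit to track.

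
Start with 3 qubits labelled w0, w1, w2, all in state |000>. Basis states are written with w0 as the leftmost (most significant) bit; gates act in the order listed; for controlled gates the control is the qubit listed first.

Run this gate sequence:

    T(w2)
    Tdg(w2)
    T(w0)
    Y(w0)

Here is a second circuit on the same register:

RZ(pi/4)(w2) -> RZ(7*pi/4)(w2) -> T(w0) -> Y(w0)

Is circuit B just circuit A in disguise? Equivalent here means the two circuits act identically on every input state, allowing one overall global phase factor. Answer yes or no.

Yes, they are equivalent — the unitaries differ by at most a global phase.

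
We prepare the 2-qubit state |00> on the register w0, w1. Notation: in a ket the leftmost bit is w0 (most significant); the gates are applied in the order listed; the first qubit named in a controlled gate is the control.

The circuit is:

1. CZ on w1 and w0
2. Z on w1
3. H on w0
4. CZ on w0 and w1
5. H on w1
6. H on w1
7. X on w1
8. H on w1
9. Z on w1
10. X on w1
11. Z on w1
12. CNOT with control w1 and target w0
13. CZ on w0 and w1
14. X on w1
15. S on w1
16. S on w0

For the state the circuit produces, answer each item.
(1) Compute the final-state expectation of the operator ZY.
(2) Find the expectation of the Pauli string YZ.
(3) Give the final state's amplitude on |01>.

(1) The observable ZY averages to -1. Key observation: steps 6-9 multiply out to the identity, so the circuit reduces to the remaining gates.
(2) In the final state, YZ has expectation -1.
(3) |01> carries amplitude I/2 in the final state.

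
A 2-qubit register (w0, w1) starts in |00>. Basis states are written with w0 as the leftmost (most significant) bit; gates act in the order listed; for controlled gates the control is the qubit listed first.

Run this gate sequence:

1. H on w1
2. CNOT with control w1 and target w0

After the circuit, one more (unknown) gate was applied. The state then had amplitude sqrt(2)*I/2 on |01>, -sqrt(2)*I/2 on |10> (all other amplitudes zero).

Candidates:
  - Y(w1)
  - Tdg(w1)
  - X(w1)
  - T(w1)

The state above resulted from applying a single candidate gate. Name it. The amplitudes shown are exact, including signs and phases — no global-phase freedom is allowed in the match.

It was Y(w1) that produced the state shown.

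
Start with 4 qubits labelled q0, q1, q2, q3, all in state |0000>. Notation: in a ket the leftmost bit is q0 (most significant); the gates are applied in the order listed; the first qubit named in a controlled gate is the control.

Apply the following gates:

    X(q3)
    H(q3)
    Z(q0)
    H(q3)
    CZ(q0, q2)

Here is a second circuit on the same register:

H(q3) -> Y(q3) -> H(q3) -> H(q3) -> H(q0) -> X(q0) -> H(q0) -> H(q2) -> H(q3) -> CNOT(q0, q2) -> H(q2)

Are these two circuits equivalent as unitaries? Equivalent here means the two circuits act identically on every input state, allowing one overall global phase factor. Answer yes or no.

No: there is an input state on which the two circuits produce genuinely different outputs (not merely differing by a phase).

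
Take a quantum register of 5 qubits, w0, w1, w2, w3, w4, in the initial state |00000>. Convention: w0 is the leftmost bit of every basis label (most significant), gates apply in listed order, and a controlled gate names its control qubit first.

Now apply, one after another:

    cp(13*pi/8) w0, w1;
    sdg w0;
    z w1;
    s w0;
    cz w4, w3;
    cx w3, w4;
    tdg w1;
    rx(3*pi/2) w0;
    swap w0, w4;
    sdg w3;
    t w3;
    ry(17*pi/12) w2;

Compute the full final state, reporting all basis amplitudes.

The resulting statevector has amplitude -sqrt(4 - 2*sqrt(2))/8 + sqrt(6*sqrt(2) + 12)/8 on |00000>, -I*sqrt(4 - 2*sqrt(2))/8 + I*sqrt(6*sqrt(2) + 12)/8 on |00001>, -sqrt(2*sqrt(2) + 4)/8 - sqrt(12 - 6*sqrt(2))/8 on |00100>, -I*sqrt(2*sqrt(2) + 4)/8 - I*sqrt(12 - 6*sqrt(2))/8 on |00101>, and 0 on every other basis state.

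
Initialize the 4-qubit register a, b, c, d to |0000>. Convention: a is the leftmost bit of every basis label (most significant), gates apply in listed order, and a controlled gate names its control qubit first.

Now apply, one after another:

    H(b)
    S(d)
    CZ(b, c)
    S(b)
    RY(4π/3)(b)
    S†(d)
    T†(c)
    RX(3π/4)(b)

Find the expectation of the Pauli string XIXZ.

The expectation value of XIXZ is 0.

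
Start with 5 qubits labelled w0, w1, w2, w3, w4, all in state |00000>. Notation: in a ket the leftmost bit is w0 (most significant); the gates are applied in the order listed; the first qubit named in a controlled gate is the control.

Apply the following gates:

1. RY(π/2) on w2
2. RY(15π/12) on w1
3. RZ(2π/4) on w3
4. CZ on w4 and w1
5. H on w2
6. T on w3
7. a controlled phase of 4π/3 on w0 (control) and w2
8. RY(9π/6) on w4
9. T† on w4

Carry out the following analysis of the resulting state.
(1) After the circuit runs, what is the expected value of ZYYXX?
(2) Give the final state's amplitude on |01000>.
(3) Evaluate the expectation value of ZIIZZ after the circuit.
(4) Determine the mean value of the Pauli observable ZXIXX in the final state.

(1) The expectation value of ZYYXX is 0.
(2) |01000> carries amplitude sqrt(2*sqrt(2) + 4)*exp(3*I*pi/4)/4 in the final state.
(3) The expectation value of ZIIZZ is 0.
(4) In the final state, ZXIXX has expectation 0.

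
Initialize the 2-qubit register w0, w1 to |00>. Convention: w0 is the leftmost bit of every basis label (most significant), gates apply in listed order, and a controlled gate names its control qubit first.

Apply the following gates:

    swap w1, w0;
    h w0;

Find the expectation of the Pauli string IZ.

The observable IZ averages to 1.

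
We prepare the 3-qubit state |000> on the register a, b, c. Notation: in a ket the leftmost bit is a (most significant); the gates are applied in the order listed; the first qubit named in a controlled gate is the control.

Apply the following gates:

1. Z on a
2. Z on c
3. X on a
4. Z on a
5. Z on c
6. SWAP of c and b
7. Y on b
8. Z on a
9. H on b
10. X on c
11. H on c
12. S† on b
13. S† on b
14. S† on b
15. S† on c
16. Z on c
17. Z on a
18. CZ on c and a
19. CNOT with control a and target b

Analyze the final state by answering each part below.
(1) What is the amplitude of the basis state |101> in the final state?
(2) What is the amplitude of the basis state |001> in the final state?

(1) |101> carries amplitude -I/2 in the final state.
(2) The amplitude on |001> is 0.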